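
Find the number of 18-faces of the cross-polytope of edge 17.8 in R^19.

Each 18-face is the convex hull of 19 vertices, one chosen as ±e_i from each of 19 distinct axes: 2^19·C(19,19) = 524288.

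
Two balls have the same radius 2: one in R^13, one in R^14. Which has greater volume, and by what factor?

V_13(2) ≈ 7459.87, V_14(2) ≈ 9818.35. The 14-ball is larger by a factor of 1.316.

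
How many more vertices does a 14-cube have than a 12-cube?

The 14-cube has 2^14 = 16384 vertices. The 12-cube has 2^12 = 4096 vertices. Difference: 16384 - 4096 = 12288.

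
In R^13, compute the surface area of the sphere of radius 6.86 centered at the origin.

S_13(6.86) = 2·π^(13/2)·(6.86)^12 / Γ(13/2) ≈ 1.2858e+11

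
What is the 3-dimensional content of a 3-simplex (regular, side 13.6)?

Volume = (√2/12) · 13.6³ = 296.449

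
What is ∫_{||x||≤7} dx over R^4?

V = 2401·π^2/2 ≈ 11848.5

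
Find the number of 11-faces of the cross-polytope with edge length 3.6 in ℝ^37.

Number of 11-faces = 2^(11+1) · C(37,11+1) = 4096 · 1852482996 = 7587770351616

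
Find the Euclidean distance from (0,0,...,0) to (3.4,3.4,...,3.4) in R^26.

The space diagonal of an n-cube of side s is s√n. Here 3.4·√26 ≈ 17.3367.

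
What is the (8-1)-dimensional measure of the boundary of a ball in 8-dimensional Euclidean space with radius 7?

|∂B_8(7)| = 823543·π^4/3 ≈ 2.67402e+07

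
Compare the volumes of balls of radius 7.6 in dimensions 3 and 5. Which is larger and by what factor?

V_3(7.6) ≈ 1838.78, V_5(7.6) ≈ 133465. The 5-ball is larger by a factor of 72.58.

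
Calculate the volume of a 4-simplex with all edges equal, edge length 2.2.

V = (2.2^4 / 4!) · √((4+1) / 2^4) ≈ 0.545638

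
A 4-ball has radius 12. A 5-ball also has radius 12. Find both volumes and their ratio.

V_4(12) ≈ 102328. V_5(12) ≈ 1.3098e+06. Ratio V_4/V_5 ≈ 0.07812.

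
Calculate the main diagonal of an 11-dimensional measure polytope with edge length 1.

The space diagonal of an n-cube of side s is s√n. Here 1·√11 ≈ 3.31662.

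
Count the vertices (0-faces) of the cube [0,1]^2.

The 2-cube has 2^2 = 4 vertices.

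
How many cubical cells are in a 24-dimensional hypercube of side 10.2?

f_3(24-cube) = (24 choose 3) · 2^21 = 4244635648.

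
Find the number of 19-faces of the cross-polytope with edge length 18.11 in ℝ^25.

An n-cross-polytope has 2^(k+1)·C(n,k+1) k-faces. Here 2^20·C(25,20) = 1048576·53130 = 55710842880.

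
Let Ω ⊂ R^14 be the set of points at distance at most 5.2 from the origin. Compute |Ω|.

Volume = π^{14/2}·(5.2)^14/Γ(8) ≈ 6.33382e+09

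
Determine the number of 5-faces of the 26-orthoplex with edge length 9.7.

f_5(26-orthoplex) = 2^6 · (26 choose 6) = 14734720.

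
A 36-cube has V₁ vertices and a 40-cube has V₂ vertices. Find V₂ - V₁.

V₁ = 2^36 = 68719476736. V₂ = 2^40 = 1099511627776. V₂ - V₁ = 1030792151040.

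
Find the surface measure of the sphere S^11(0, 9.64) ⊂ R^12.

The surface area of an n-ball is 2π^(n/2) r^(n-1) / Γ(n/2). For n=12, r=9.64: 1.07052e+12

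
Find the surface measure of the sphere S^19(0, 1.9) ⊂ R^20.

The surface area of an n-ball is 2π^(n/2) r^(n-1) / Γ(n/2). For n=20, r=1.9: 102114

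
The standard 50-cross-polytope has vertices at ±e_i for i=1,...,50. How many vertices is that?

The vertices are ±e_1, ..., ±e_50, so there are 2·50 = 100.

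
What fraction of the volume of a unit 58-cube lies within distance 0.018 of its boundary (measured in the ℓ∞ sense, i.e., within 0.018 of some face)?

Shell fraction = 1 - (1-0.036)^58 ≈ 0.880747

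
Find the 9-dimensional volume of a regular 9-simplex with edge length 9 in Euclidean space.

V_9 = √(10) · 9^9 / (9! · 2^(9/2)) ≈ 149.205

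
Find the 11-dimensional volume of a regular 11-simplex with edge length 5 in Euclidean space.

For a regular n-simplex with edge a, V = (a^n / n!)·√((n+1)/2^n). With a=5, n=11: V ≈ 0.0936354.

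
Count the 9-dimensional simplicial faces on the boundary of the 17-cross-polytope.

Number of 9-faces = 2^(9+1) · C(17,9+1) = 1024 · 19448 = 19914752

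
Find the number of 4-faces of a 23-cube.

Choose 4 of 23 axes to span the face (C(23,4) = 8855 ways), then fix each of the remaining 19 coordinates at one of its two extreme values (2^19 = 524288 ways): 8855·524288 = 4642570240.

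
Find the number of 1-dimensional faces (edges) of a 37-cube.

The 37-cube has n·2^(n-1) = 37·2^36 = 37·68719476736 = 2542620639232 edges.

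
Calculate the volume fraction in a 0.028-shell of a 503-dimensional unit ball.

1 - (1-0.028)^503 ≈ 0.9999993746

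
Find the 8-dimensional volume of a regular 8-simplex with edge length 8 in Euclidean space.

Volume = 8^8 · √(9/2^8) / 8! ≈ 78.019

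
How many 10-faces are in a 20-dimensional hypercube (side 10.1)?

f_10(20-cube) = (20 choose 10) · 2^10 = 189190144.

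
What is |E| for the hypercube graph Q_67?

Each of the 2^67 = 147573952589676412928 vertices has degree 67; total edges = 67·2^67/2 = 4943727411754159833088.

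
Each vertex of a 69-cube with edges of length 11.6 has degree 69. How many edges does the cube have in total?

Number of 1-faces = C(69,1)·2^(69-1) = 69·295147905179352825856 = 20365205457375344984064.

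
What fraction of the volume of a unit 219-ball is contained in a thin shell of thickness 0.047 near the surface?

V(inner)/V(outer) = ((1-0.047)/1)^219 ≈ 2.638e-05, so the shell fraction is 0.999974.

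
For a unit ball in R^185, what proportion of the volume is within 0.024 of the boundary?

V(inner)/V(outer) = ((1-0.024)/1)^185 ≈ 0.01117, so the shell fraction is 0.988826.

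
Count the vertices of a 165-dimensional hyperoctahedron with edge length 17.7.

The vertices are ±e_1, ..., ±e_165, so there are 2·165 = 330.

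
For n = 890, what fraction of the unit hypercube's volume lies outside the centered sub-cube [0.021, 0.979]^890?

Shell fraction = 1 - (1-0.042)^890 ≈ 1 - 2.602e-17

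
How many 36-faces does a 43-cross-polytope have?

f_36(43-orthoplex) = 2^37 · (43 choose 37) = 837890257650188288.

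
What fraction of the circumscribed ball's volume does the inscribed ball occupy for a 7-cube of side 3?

Volume scales as r^n, and r_in/r_out = 1/√7, giving (1/√7)^7 ≈ 0.00110194.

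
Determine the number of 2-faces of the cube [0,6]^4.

Choose 2 of 4 axes to span the face (C(4,2) = 6 ways), then fix each of the remaining 2 coordinates at one of its two extreme values (2^2 = 4 ways): 6·4 = 24.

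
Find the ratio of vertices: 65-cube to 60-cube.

The 65-cube has 2^65 = 36893488147419103232 vertices. The 60-cube has 2^60 = 1152921504606846976 vertices. Ratio: 36893488147419103232/1152921504606846976 = 32.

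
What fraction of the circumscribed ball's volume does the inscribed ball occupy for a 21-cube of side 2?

V_in / V_out = (r_in/r_out)^21 = (1/√21)^21 = 21^(-21/2) ≈ 1.30827e-14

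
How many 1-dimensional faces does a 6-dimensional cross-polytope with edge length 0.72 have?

An n-cross-polytope has 2^(k+1)·C(n,k+1) k-faces. Here 2^2·C(6,2) = 4·15 = 60.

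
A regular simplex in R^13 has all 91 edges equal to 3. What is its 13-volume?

V = (3^13 / 13!) · √((13+1) / 2^13) ≈ 1.05844e-05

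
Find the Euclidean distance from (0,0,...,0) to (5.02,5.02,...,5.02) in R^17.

d = √(5.02² + 5.02² + ... + 5.02²) [17 terms] = √(17·5.02²) = 5.02√17 ≈ 20.698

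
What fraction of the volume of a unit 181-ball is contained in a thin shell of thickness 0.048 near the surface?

V(inner)/V(outer) = ((1-0.048)/1)^181 ≈ 0.0001359, so the shell fraction is 0.999864.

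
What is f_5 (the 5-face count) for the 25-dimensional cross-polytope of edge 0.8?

An n-cross-polytope has 2^(k+1)·C(n,k+1) k-faces. Here 2^6·C(25,6) = 64·177100 = 11334400.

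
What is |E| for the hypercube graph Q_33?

An n-cube has n·2^(n-1) edges. With n = 33: 33·4294967296 = 141733920768.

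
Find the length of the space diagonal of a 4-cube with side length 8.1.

||(8.1,8.1,...,8.1)|| = √(4)·8.1 = 16.2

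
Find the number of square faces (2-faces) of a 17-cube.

An n-cube has C(n,k)·2^(n-k) k-faces. Here C(17,2)·2^15 = 136·32768 = 4456448.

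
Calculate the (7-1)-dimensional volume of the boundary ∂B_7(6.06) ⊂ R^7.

S = n·V_n(r)/r = 7·V_7(6.06)/6.06 (volume-to-surface relation), giving 1.638e+06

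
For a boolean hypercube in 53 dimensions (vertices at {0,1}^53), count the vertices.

The 53-cube has 2^53 = 9007199254740992 vertices.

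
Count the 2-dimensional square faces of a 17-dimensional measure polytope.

f_2(17-cube) = (17 choose 2) · 2^15 = 4456448.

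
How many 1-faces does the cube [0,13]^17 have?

Number of 1-faces = C(17,1)·2^(17-1) = 17·65536 = 1114112.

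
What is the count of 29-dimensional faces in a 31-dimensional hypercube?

An n-cube has C(n,k)·2^(n-k) k-faces. Here C(31,29)·2^2 = 465·4 = 1860.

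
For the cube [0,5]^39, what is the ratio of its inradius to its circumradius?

Ratio = (s/2)/(s√39/2) = 39^(-1/2) ≈ 0.160128.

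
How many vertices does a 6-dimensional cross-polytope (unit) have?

Number of vertices = 2n = 12.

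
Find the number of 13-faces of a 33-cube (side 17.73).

An n-cube has C(n,k)·2^(n-k) k-faces. Here C(33,13)·2^20 = 573166440·1048576 = 601008572989440.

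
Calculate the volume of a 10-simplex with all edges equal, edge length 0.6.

Volume = 0.6^10 · √(11/2^10) / 10! ≈ 1.72701e-10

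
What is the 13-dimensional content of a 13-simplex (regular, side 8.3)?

V = (8.3^13 / 13!) · √((13+1) / 2^13) ≈ 5.88985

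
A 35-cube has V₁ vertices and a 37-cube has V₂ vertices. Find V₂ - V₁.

V₁ = 2^35 = 34359738368. V₂ = 2^37 = 137438953472. V₂ - V₁ = 103079215104.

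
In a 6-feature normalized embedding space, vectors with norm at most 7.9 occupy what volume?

Volume = π^{6/2}·(7.9)^6/Γ(4) ≈ 1.25621e+06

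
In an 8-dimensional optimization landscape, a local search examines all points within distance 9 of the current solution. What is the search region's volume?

The n-ball volume is π^(n/2)·r^n/Γ(n/2+1). With n=8, r=9: V = 14348907·π^4/8 ≈ 1.74714e+08.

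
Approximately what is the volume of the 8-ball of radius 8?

The n-ball volume is π^(n/2)·r^n/Γ(n/2+1). With n=8, r=8: V = 2097152·π^4/3 ≈ 6.80939e+07.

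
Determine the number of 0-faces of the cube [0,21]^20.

f_0(20-cube) = (20 choose 0) · 2^20 = 1048576.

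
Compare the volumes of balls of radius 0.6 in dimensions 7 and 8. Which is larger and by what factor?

V_7(0.6) ≈ 0.132263, V_8(0.6) ≈ 0.0681708. The 7-ball is larger by a factor of 1.94.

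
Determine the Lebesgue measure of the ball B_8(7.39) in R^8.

V_8(7.39) = π^(8/2) · (7.39)^8 / Γ(8/2 + 1) ≈ 3.6103e+07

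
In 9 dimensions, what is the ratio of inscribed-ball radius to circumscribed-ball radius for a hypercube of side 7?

r_in = 7/2 (half the side); r_out = 7√9/2 (half the diagonal). Ratio = 1/√9 ≈ 0.333333.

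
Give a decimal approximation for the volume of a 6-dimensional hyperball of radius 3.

V = 243·π^3/2 ≈ 3767.26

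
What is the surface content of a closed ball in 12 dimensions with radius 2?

|∂B_12(2)| = 512·π^6/15 ≈ 32815.4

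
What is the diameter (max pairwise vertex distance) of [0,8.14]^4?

The space diagonal of an n-cube of side s is s√n. Here 8.14·√4 = 16.28.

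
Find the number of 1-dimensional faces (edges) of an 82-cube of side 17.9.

Number of 1-faces = C(82,1)·2^(82-1) = 82·2417851639229258349412352 = 198263834416799184651812864.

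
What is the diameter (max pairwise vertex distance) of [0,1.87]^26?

||(1.87,1.87,...,1.87)|| = √(26)·1.87 ≈ 9.53517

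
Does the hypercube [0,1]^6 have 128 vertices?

False. The 6-cube has 2^6 = 64 vertices.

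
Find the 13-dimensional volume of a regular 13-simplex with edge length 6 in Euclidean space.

V_13 = √(14) · 6^13 / (13! · 2^(13/2)) ≈ 0.0867072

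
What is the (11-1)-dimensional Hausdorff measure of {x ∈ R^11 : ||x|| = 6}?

S = n·V_n(r)/r = 11·V_11(6)/6 (volume-to-surface relation), giving 143327232·π^5/35 ≈ 1.25317e+09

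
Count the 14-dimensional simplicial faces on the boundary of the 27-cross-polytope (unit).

Number of 14-faces = 2^(14+1) · C(27,14+1) = 32768 · 17383860 = 569634324480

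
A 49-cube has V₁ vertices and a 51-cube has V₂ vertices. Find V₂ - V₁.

V₁ = 2^49 = 562949953421312. V₂ = 2^51 = 2251799813685248. V₂ - V₁ = 1688849860263936.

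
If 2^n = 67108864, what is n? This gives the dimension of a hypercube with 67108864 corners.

2^n = 67108864 ⇒ n = log_2(67108864) = 26.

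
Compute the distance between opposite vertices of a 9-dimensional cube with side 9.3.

Diagonal = √9 · 9.3 = 27.9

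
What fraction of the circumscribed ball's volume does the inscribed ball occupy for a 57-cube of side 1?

V_in/V_out = n^(-n/2) = 57^(-57/2) ≈ 9.06915e-51.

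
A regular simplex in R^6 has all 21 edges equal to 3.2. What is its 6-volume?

V = (3.2^6 / 6!) · √((6+1) / 2^6) ≈ 0.493204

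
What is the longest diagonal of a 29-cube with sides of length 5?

d = √(5² + 5² + ... + 5²) [29 terms] = √(29·5²) = 5√29 ≈ 26.9258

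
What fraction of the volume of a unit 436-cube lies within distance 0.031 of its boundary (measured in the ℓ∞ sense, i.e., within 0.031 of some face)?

Shell fraction = 1 - (1-0.062)^436 ≈ 1 - 7.593e-13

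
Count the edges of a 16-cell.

An n-cross-polytope has 2^(k+1)·C(n,k+1) k-faces. Here 2^2·C(4,2) = 4·6 = 24.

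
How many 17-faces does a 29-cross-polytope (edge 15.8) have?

Number of 17-faces = 2^(17+1) · C(29,17+1) = 262144 · 34597290 = 9069471989760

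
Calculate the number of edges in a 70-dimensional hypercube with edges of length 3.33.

Number of 1-faces = C(70,1)·2^(70-1) = 70·590295810358705651712 = 41320706725109395619840.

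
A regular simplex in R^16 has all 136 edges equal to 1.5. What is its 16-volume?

V = (1.5^16 / 16!) · √((16+1) / 2^16) ≈ 5.05621e-13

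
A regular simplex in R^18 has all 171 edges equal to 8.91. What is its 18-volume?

V_18 = √(19) · 8.91^18 / (18! · 2^(18/2)) ≈ 0.166558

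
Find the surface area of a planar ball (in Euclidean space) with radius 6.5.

The surface area of an n-ball is 2π^(n/2) r^(n-1) / Γ(n/2). For n=2, r=6.5: 2πr = 2π·6.5 ≈ 40.8407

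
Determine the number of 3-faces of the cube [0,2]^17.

f_3(17-cube) = (17 choose 3) · 2^14 = 11141120.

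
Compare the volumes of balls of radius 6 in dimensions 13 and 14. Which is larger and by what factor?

V_13(6) ≈ 1.18934e+10, V_14(6) ≈ 4.69609e+10. The 14-ball is larger by a factor of 3.948.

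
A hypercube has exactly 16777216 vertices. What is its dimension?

The n-cube has 2^n vertices, and 16777216 = 2^24, so n = 24.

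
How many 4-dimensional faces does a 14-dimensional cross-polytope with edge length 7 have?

f_4(14-orthoplex) = 2^5 · (14 choose 5) = 64064.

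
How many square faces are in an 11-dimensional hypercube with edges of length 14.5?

f_2(11-cube) = (11 choose 2) · 2^9 = 28160.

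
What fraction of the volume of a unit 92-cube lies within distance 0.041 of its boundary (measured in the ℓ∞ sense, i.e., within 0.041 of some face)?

Shell fraction = 1 - (1-0.082)^92 ≈ 0.999618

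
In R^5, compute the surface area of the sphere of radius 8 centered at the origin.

S_5(8) = 2·π^(5/2)·(8)^4 / Γ(5/2) = 32768·π^2/3 ≈ 107802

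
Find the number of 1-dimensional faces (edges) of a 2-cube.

An n-cube has n·2^(n-1) edges. With n = 2: 2·2 = 4.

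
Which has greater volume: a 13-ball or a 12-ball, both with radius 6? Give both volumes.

V_13(6) ≈ 1.18934e+10. V_12(6) ≈ 2.90658e+09. The 13-ball is larger.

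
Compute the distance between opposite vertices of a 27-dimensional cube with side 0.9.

||(0.9,0.9,...,0.9)|| = √(27)·0.9 ≈ 4.67654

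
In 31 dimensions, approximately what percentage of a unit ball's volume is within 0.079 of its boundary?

1 - (1-0.079)^31 ≈ 0.922008 ≈ 92.20%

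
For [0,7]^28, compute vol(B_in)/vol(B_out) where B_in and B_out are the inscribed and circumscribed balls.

The radii are 7/2 and 7√28/2, so the volume ratio is (1/√28)^28 = 28^{-28/2} ≈ 5.49272e-21.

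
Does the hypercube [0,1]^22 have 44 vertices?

False. The 22-cube has 2^22 = 4194304 vertices.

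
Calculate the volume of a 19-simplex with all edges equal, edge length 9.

V = (9^19 / 19!) · √((19+1) / 2^19) ≈ 0.0685872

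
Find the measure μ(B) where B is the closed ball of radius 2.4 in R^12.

The n-ball volume is π^(n/2)·r^n/Γ(n/2+1). With n=12, r=2.4: V ≈ 48764.3.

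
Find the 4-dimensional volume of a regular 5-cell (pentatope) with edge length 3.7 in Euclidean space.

For a regular n-simplex with edge a, V = (a^n / n!)·√((n+1)/2^n). With a=3.7, n=4: V ≈ 4.36537.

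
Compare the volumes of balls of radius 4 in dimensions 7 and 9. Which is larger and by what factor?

V_7(4) ≈ 77410.6, V_9(4) ≈ 864684. The 9-ball is larger by a factor of 11.17.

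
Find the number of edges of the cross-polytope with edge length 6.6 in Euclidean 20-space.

Each 1-face is the convex hull of 2 vertices, one chosen as ±e_i from each of 2 distinct axes: 2^2·C(20,2) = 760.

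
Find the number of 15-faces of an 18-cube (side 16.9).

An n-cube has C(n,k)·2^(n-k) k-faces. Here C(18,15)·2^3 = 816·8 = 6528.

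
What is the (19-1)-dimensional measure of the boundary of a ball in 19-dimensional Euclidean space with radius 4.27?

S_19(4.27) = 2·π^(19/2)·(4.27)^18 / Γ(19/2) ≈ 1.97262e+11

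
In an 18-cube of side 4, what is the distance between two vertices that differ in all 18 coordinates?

||(4,4,...,4)|| = √(18)·4 ≈ 16.9706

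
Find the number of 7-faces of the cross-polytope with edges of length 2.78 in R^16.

An n-cross-polytope has 2^(k+1)·C(n,k+1) k-faces. Here 2^8·C(16,8) = 256·12870 = 3294720.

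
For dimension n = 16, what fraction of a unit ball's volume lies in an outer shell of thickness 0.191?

1 - (1-0.191)^16 ≈ 0.966335 ≈ 96.63%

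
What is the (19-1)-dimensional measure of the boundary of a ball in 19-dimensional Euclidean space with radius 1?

The surface area of an n-ball is 2π^(n/2) r^(n-1) / Γ(n/2). For n=19, r=1: 1024·π^9/34459425 ≈ 0.88581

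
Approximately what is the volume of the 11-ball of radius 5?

Volume = π^{11/2}·(5)^11/Γ(13/2) = 625000000·π^5/2079 ≈ 9.19973e+07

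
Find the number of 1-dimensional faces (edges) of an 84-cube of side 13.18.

Each of the 2^84 = 19342813113834066795298816 vertices has degree 84; total edges = 84·2^84/2 = 812398150781030805402550272.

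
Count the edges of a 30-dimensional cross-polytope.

An n-cross-polytope has 2^(k+1)·C(n,k+1) k-faces. Here 2^2·C(30,2) = 4·435 = 1740.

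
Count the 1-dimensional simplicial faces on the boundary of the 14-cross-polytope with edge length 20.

f_1(14-orthoplex) = 2^2 · (14 choose 2) = 364.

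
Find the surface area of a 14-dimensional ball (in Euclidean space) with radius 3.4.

The surface area of an n-ball is 2π^(n/2) r^(n-1) / Γ(n/2). For n=14, r=3.4: 6.80726e+07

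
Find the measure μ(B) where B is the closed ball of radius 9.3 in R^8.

The n-ball volume is π^(n/2)·r^n/Γ(n/2+1). With n=8, r=9.3: V ≈ 2.27118e+08.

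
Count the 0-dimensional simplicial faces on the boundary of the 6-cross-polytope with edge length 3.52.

Each 0-face is the convex hull of 1 vertex, one chosen as ±e_i from each of 1 distinct axis: 2^1·C(6,1) = 12.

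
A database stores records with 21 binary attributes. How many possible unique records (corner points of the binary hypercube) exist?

The 21-cube has 2^21 = 2097152 vertices.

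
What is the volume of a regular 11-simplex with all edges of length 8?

For a regular n-simplex with edge a, V = (a^n / n!)·√((n+1)/2^n). With a=8, n=11: V ≈ 16.4725.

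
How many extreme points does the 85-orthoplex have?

An n-cross-polytope has 2n vertices; here n = 85, giving 170.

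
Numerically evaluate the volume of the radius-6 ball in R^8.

V_8(6) = π^(8/2) · (6)^8 / Γ(8/2 + 1) = 69984·π^4 ≈ 6.81708e+06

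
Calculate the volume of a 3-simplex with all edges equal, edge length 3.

Volume = (√2/12) · 3³ = 3.18198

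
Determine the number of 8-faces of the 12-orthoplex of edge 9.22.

f_8(12-orthoplex) = 2^9 · (12 choose 9) = 112640.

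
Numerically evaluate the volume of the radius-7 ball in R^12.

The n-ball volume is π^(n/2)·r^n/Γ(n/2+1). With n=12, r=7: V = 13841287201·π^6/720 ≈ 1.84818e+10.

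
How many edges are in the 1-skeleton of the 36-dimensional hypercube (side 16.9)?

Each of the 2^36 = 68719476736 vertices has degree 36; total edges = 36·2^36/2 = 1236950581248.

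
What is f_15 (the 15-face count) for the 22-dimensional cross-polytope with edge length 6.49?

Each 15-face is the convex hull of 16 vertices, one chosen as ±e_i from each of 16 distinct axes: 2^16·C(22,16) = 4889837568.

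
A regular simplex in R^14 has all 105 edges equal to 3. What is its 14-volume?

V = (3^14 / 14!) · √((14+1) / 2^14) ≈ 1.66006e-06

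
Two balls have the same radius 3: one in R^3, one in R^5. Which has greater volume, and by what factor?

V_3(3) ≈ 113.097, V_5(3) ≈ 1279.1. The 5-ball is larger by a factor of 11.31.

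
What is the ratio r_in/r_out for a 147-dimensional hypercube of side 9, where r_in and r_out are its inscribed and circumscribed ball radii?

For an n-cube of any side s, the inradius is s/2 and the circumradius is s√n/2, so the ratio is 1/√147 ≈ 0.0824786.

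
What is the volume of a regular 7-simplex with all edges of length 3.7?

V_7 = √(8) · 3.7^7 / (7! · 2^(7/2)) ≈ 0.470892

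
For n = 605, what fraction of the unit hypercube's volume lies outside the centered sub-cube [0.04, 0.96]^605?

Shell fraction = 1 - (1-0.08)^605 ≈ 1 - 1.235e-22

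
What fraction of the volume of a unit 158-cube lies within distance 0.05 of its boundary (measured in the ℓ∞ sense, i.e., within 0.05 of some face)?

Shell fraction = 1 - (1-0.1)^158 ≈ 0.9999999411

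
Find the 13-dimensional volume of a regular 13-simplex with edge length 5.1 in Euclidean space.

V_13 = √(14) · 5.1^13 / (13! · 2^(13/2)) ≈ 0.0104834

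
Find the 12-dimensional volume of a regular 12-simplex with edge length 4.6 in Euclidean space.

Volume = 4.6^12 · √(13/2^12) / 12! ≈ 0.0105572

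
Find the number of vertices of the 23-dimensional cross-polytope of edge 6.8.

The 23-dimensional cross-polytope has 2n = 2·23 = 46 vertices.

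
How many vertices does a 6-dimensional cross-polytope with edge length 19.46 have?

Number of 0-faces = 2^(0+1) · C(6,0+1) = 2 · 6 = 12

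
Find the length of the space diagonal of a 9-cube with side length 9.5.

d = √(9.5² + 9.5² + ... + 9.5²) [9 terms] = √(9·9.5²) = 9.5√9 = 28.5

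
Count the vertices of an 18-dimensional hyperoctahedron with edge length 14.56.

The 18-dimensional cross-polytope has 2n = 2·18 = 36 vertices.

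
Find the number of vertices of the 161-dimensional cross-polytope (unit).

An n-cross-polytope has 2n vertices; here n = 161, giving 322.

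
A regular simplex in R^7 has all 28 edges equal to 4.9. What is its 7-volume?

V = (4.9^7 / 7!) · √((7+1) / 2^7) ≈ 3.3642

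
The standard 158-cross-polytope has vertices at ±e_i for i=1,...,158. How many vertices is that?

The vertices are ±e_1, ..., ±e_158, so there are 2·158 = 316.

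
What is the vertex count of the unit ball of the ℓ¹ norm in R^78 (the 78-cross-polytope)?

An n-cross-polytope has 2n vertices; here n = 78, giving 156.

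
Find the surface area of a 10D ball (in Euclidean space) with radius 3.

S_10(3) = 2·π^(10/2)·(3)^9 / Γ(10/2) = 6561·π^5/4 ≈ 501949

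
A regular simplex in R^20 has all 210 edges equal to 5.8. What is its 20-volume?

V = (5.8^20 / 20!) · √((20+1) / 2^20) ≈ 3.41385e-06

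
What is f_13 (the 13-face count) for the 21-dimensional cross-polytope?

f_13(21-orthoplex) = 2^14 · (21 choose 14) = 1905131520.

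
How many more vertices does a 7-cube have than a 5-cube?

The 7-cube has 2^7 = 128 vertices. The 5-cube has 2^5 = 32 vertices. Difference: 128 - 32 = 96.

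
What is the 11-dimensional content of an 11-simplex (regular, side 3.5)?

V_11 = √(12) · 3.5^11 / (11! · 2^(11/2)) ≈ 0.00185148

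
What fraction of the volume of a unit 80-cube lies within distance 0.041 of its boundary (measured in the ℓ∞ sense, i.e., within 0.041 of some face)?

1 - (1 - 2·0.041)^80 = 1 - 0.918^80 ≈ 0.998935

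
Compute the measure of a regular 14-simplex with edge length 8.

Volume = 8^14 · √(15/2^14) / 14! ≈ 1.52647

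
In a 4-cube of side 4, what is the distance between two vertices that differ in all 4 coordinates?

d = √(4² + 4² + ... + 4²) [4 terms] = √(4·4²) = 4√4 = 8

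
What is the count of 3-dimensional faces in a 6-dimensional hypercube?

Choose 3 of 6 axes to span the face (C(6,3) = 20 ways), then fix each of the remaining 3 coordinates at one of its two extreme values (2^3 = 8 ways): 20·8 = 160.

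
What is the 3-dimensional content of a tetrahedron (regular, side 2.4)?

Volume = (√2/12) · 2.4³ = 1.62917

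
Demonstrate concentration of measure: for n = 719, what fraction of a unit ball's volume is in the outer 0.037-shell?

1 - (1-0.037)^719 ≈ 1 - 1.688e-12 ≈ (100 - 1.69e-10)%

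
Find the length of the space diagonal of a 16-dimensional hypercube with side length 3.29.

d = √(3.29² + 3.29² + ... + 3.29²) [16 terms] = √(16·3.29²) = 3.29√16 = 13.16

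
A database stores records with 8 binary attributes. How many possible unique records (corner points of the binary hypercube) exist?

An n-cube has 2^n vertices; for n = 8 that is 2^8 = 256.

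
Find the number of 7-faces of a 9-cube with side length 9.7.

f_7(9-cube) = (9 choose 7) · 2^2 = 144.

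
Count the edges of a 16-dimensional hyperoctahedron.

An n-cross-polytope has 2^(k+1)·C(n,k+1) k-faces. Here 2^2·C(16,2) = 4·120 = 480.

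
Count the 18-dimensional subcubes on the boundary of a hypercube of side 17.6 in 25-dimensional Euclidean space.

An n-cube has C(n,k)·2^(n-k) k-faces. Here C(25,18)·2^7 = 480700·128 = 61529600.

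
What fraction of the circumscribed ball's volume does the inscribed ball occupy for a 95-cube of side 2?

Volume scales as r^n, and r_in/r_out = 1/√95, giving (1/√95)^95 ≈ 1.14322e-94.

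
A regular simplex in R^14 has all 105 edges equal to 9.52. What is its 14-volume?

Volume = 9.52^14 · √(15/2^14) / 14! ≈ 17.4319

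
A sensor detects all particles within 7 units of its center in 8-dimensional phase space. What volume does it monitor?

Volume = π^{8/2}·(7)^8/Γ(5) = 5764801·π^4/24 ≈ 2.33977e+07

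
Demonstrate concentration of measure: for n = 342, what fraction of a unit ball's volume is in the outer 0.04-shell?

1 - (1-0.04)^342 ≈ 0.9999991355 ≈ 99.999914%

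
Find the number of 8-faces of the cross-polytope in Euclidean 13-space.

An n-cross-polytope has 2^(k+1)·C(n,k+1) k-faces. Here 2^9·C(13,9) = 512·715 = 366080.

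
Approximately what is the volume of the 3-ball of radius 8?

The n-ball volume is π^(n/2)·r^n/Γ(n/2+1). With n=3, r=8: V = 2048·π/3 ≈ 2144.66.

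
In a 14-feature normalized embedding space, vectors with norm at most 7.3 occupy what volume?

Volume = π^{14/2}·(7.3)^14/Γ(8) ≈ 7.31372e+11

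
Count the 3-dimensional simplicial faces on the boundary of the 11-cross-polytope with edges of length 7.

Number of 3-faces = 2^(3+1) · C(11,3+1) = 16 · 330 = 5280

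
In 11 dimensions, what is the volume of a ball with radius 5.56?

Volume = π^{11/2}·(5.56)^11/Γ(13/2) ≈ 2.95752e+08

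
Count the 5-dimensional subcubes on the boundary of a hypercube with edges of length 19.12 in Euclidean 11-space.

Choose 5 of 11 axes to span the face (C(11,5) = 462 ways), then fix each of the remaining 6 coordinates at one of its two extreme values (2^6 = 64 ways): 462·64 = 29568.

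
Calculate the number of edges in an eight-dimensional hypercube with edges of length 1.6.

An n-cube has n·2^(n-1) edges. With n = 8: 8·128 = 1024.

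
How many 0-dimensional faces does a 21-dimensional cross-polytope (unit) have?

Number of 0-faces = 2^(0+1) · C(21,0+1) = 2 · 21 = 42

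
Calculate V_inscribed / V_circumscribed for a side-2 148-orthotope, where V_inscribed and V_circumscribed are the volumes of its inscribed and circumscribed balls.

Volume scales as r^n, and r_in/r_out = 1/√148, giving (1/√148)^148 ≈ 2.51555e-161.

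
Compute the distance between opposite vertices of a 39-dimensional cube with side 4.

d = √(4² + 4² + ... + 4²) [39 terms] = √(39·4²) = 4√39 ≈ 24.98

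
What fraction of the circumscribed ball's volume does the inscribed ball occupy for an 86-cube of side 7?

V_in / V_out = (r_in/r_out)^86 = (1/√86)^86 = 86^(-86/2) ≈ 6.55491e-84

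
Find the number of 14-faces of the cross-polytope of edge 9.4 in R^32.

Each 14-face is the convex hull of 15 vertices, one chosen as ±e_i from each of 15 distinct axes: 2^15·C(32,15) = 18537602088960.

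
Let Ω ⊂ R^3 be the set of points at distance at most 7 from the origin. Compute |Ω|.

V = 1372·π/3 ≈ 1436.76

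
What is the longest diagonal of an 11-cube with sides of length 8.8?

d = √(8.8² + 8.8² + ... + 8.8²) [11 terms] = √(11·8.8²) = 8.8√11 ≈ 29.1863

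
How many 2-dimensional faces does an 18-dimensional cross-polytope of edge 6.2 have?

An n-cross-polytope has 2^(k+1)·C(n,k+1) k-faces. Here 2^3·C(18,3) = 8·816 = 6528.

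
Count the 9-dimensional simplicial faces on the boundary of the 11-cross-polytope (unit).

An n-cross-polytope has 2^(k+1)·C(n,k+1) k-faces. Here 2^10·C(11,10) = 1024·11 = 11264.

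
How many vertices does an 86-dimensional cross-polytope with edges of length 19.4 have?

Number of vertices = 2n = 172.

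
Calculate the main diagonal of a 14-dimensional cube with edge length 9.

Diagonal = √14 · 9 ≈ 33.6749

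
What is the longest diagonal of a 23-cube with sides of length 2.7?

||(2.7,2.7,...,2.7)|| = √(23)·2.7 ≈ 12.9487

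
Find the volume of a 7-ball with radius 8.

V_7(8) = π^(7/2) · (8)^7 / Γ(7/2 + 1) = 33554432·π^3/105 ≈ 9.90855e+06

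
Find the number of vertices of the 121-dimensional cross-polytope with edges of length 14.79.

Number of vertices = 2n = 242.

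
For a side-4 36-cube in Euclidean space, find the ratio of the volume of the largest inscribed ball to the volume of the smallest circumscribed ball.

The radii are 4/2 and 4√36/2, so the volume ratio is (1/√36)^36 = 36^{-36/2} ≈ 9.69516e-29.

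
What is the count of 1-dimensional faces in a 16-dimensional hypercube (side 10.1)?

Choose 1 of 16 axes to span the face (C(16,1) = 16 ways), then fix each of the remaining 15 coordinates at one of its two extreme values (2^15 = 32768 ways): 16·32768 = 524288.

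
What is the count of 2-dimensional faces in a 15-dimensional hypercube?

An n-cube has C(n,k)·2^(n-k) k-faces. Here C(15,2)·2^13 = 105·8192 = 860160.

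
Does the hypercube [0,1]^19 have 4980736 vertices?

False. The 19-cube has 2^19 = 524288 vertices.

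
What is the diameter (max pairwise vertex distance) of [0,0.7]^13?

The space diagonal of an n-cube of side s is s√n. Here 0.7·√13 ≈ 2.52389.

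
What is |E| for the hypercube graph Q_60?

Number of 1-faces = C(60,1)·2^(60-1) = 60·576460752303423488 = 34587645138205409280.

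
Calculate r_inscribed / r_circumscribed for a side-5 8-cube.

r_in = 5/2 (half the side); r_out = 5√8/2 (half the diagonal). Ratio = 1/√8 ≈ 0.353553.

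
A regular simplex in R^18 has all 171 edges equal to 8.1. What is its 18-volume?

V = (8.1^18 / 18!) · √((18+1) / 2^18) ≈ 0.0299569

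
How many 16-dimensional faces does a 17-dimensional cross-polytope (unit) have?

Number of 16-faces = 2^(16+1) · C(17,16+1) = 131072 · 1 = 131072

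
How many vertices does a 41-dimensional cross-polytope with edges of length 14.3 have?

An n-cross-polytope has 2n vertices; here n = 41, giving 82.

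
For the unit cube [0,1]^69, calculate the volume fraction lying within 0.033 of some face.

The inner cube has side 1-2·0.033 = 0.934 and volume (0.934)^69 ≈ 0.008994, so the shell holds 0.991006 of the volume.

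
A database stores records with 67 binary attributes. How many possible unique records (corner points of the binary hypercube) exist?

Each vertex is a binary string of length 67, so there are 2^67 = 147573952589676412928.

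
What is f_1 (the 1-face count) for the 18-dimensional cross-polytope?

f_1(18-orthoplex) = 2^2 · (18 choose 2) = 612.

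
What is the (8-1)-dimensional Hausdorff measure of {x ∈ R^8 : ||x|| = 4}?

The surface area of an n-ball is 2π^(n/2) r^(n-1) / Γ(n/2). For n=8, r=4: 16384·π^4/3 ≈ 531984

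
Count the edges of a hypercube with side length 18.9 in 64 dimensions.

Number of 1-faces = C(64,1)·2^(64-1) = 64·9223372036854775808 = 590295810358705651712.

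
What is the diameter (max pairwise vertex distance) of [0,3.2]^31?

d = √(3.2² + 3.2² + ... + 3.2²) [31 terms] = √(31·3.2²) = 3.2√31 ≈ 17.8168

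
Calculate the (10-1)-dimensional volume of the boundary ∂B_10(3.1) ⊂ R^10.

The surface area of an n-ball is 2π^(n/2) r^(n-1) / Γ(n/2). For n=10, r=3.1: 674254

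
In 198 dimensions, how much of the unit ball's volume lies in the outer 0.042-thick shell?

V(inner)/V(outer) = ((1-0.042)/1)^198 ≈ 0.0002043, so the shell fraction is 0.999796.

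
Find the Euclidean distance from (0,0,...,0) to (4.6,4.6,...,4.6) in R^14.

Diagonal = √14 · 4.6 ≈ 17.2116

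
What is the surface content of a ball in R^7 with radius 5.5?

The surface area of an n-ball is 2π^(n/2) r^(n-1) / Γ(n/2). For n=7, r=5.5: 1771561·π^3/60 ≈ 915492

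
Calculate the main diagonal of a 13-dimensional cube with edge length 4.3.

d = √(4.3² + 4.3² + ... + 4.3²) [13 terms] = √(13·4.3²) = 4.3√13 ≈ 15.5039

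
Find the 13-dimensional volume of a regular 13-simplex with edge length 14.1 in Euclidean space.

V_13 = √(14) · 14.1^13 / (13! · 2^(13/2)) ≈ 5780.12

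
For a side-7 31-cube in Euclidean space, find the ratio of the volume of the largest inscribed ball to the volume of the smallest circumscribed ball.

Volume scales as r^n, and r_in/r_out = 1/√31, giving (1/√31)^31 ≈ 7.65409e-24.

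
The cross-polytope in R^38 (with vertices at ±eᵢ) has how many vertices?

The 38-dimensional cross-polytope has 2n = 2·38 = 76 vertices.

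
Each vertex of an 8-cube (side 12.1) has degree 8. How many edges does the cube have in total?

An n-cube has n·2^(n-1) edges. With n = 8: 8·128 = 1024.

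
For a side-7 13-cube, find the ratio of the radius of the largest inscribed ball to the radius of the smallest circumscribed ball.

For an n-cube of any side s, the inradius is s/2 and the circumradius is s√n/2, so the ratio is 1/√13 ≈ 0.27735.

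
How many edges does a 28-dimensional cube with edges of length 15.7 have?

Number of 1-faces = C(28,1)·2^(28-1) = 28·134217728 = 3758096384.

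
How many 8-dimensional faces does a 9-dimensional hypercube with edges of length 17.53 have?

Choose 8 of 9 axes to span the face (C(9,8) = 9 ways), then fix each of the remaining 1 coordinate at one of its two extreme values (2^1 = 2 ways): 9·2 = 18.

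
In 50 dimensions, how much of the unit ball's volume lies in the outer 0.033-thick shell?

1 - (1-0.033)^50 ≈ 0.813223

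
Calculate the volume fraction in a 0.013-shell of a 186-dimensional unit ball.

Shell fraction = 1 - (1-0.013)^186 ≈ 0.912302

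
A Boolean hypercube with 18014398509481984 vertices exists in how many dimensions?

n = log_2(18014398509481984) = 54.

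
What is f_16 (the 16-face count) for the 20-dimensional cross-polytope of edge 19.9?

f_16(20-orthoplex) = 2^17 · (20 choose 17) = 149422080.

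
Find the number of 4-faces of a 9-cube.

An n-cube has C(n,k)·2^(n-k) k-faces. Here C(9,4)·2^5 = 126·32 = 4032.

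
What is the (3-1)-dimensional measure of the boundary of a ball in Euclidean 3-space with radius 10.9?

The surface area of an n-ball is 2π^(n/2) r^(n-1) / Γ(n/2). For n=3, r=10.9: 4πr² = 4π·(10.9)² ≈ 1493.01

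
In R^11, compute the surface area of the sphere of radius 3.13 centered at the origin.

|∂B_11(3.13)| ≈ 1.87043e+06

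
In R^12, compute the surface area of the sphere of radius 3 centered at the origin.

|∂B_12(3)| = 59049·π^6/20 ≈ 2.83845e+06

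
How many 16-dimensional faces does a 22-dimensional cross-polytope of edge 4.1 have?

f_16(22-orthoplex) = 2^17 · (22 choose 17) = 3451650048.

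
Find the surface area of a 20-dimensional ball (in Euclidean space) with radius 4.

S_20(4) = 2·π^(20/2)·(4)^19 / Γ(20/2) = 4294967296·π^10/2835 ≈ 1.41875e+11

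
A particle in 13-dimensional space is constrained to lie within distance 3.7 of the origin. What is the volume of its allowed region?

V_13(3.7) = π^(13/2) · (3.7)^13 / Γ(13/2 + 1) ≈ 2.21801e+07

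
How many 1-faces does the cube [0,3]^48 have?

Number of 1-faces = C(48,1)·2^(48-1) = 48·140737488355328 = 6755399441055744.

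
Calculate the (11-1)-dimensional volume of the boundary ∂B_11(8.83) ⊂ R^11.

S_11(8.83) = 2·π^(11/2)·(8.83)^10 / Γ(11/2) ≈ 5.97179e+10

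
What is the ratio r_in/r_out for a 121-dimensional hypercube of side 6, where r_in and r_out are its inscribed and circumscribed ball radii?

r_in = 6/2 (half the side); r_out = 6√121/2 (half the diagonal). Ratio = 1/√121 ≈ 0.0909091.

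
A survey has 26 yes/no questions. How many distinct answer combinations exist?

Each vertex is a binary string of length 26, so there are 2^26 = 67108864.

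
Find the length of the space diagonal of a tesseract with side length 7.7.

Diagonal = √4 · 7.7 = 15.4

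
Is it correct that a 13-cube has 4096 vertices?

False. The 13-cube has 2^13 = 8192 vertices.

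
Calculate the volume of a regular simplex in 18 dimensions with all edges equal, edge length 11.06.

V_18 = √(19) · 11.06^18 / (18! · 2^(18/2)) ≈ 8.15376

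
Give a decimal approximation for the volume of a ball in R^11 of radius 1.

Volume = π^{11/2}·(1)^11/Γ(13/2) = 64·π^5/10395 ≈ 1.8841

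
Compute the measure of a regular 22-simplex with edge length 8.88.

Volume = 8.88^22 · √(23/2^22) / 22! ≈ 0.00152705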